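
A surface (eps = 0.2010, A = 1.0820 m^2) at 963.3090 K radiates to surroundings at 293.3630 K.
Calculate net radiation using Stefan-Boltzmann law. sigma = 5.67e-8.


T^4 = 8.6112e+11
Tsurr^4 = 7.4066e+09
Q = 0.2010 * 5.67e-8 * 1.0820 * 8.5371e+11 = 10527.3058 W

10527.3058 W


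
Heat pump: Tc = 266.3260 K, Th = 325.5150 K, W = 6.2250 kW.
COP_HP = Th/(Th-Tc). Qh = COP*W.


COP = 325.5150 / 59.1890 = 5.4996
Qh = 5.4996 * 6.2250 = 34.2349 kW

COP = 5.4996, Qh = 34.2349 kW


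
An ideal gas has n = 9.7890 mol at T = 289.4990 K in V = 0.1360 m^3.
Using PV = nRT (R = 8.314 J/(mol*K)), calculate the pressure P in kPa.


P = nRT/V = 9.7890 * 8.314 * 289.4990 / 0.1360
= 23561.0921 / 0.1360 = 173243.3241 Pa = 173.2433 kPa

173.2433 kPa


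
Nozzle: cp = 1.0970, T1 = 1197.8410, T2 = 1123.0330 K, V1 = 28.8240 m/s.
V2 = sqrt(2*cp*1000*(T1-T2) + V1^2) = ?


dT = 74.8080 K
2*cp*1000*dT = 164128.7520
V1^2 = 830.8230
V2 = sqrt(164959.5750) = 406.1522 m/s

406.1522 m/s


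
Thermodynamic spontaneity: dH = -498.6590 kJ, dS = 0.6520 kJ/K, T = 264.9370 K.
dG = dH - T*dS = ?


T*dS = 264.9370 * 0.6520 = 172.7389 kJ
dG = -498.6590 - 172.7389 = -671.3979 kJ (spontaneous)

dG = -671.3979 kJ, spontaneous


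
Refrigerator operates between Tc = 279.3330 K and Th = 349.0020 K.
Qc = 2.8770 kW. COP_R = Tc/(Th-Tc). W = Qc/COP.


COP = 279.3330 / 69.6690 = 4.0094
W = 2.8770 / 4.0094 = 0.7176 kW

COP = 4.0094, W = 0.7176 kW


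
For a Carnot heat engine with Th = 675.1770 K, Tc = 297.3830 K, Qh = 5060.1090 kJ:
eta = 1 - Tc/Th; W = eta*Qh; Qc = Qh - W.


eta = 1 - 297.3830/675.1770 = 0.5595
W = 0.5595 * 5060.1090 = 2831.3743 kJ
Qc = 5060.1090 - 2831.3743 = 2228.7347 kJ

eta = 55.9548%, W = 2831.3743 kJ, Qc = 2228.7347 kJ


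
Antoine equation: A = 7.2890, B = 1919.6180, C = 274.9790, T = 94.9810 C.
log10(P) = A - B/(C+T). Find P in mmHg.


C+T = 369.9600
B/(C+T) = 5.1887
log10(P) = 7.2890 - 5.1887 = 2.1003
P = 10^2.1003 = 125.9744 mmHg

125.9744 mmHg


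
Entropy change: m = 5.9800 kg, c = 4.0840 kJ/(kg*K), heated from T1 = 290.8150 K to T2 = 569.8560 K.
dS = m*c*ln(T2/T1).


T2/T1 = 1.9595
ln(T2/T1) = 0.6727
dS = 5.9800 * 4.0840 * 0.6727 = 16.4288 kJ/K

16.4288 kJ/K


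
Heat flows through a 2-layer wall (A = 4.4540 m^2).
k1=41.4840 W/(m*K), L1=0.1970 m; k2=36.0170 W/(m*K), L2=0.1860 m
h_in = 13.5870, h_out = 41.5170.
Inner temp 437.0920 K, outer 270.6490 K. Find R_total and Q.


R_conv_in = 1/(13.5870*4.4540) = 0.0165
R_1 = 0.1970/(41.4840*4.4540) = 0.0011
R_2 = 0.1860/(36.0170*4.4540) = 0.0012
R_conv_out = 1/(41.5170*4.4540) = 0.0054
R_total = 0.0242 K/W
Q = 166.4430 / 0.0242 = 6889.7931 W

R_total = 0.0242 K/W, Q = 6889.7931 W


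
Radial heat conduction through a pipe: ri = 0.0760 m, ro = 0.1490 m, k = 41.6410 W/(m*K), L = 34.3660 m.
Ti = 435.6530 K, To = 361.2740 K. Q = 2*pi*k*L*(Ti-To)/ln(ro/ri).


dT = 74.3790 K
ln(ro/ri) = 0.6732
Q = 2*pi*41.6410*34.3660*74.3790 / 0.6732 = 993408.4918 W

993408.4918 W


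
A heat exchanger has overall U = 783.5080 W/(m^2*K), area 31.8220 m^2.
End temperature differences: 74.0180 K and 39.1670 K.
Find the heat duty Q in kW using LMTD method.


LMTD = 54.7564 K
Q = 783.5080 * 31.8220 * 54.7564 = 1365229.4653 W = 1365.2295 kW

1365.2295 kW


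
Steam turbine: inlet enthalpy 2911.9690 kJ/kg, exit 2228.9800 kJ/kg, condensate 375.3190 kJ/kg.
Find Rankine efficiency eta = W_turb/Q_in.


W = 682.9890 kJ/kg
Q_in = 2536.6500 kJ/kg
eta = 0.2692 = 26.9248%

eta = 26.9248%


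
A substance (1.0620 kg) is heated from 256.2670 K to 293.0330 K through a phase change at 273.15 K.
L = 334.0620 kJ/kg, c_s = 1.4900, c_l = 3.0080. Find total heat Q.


Q1 (sensible, solid) = 1.0620 * 1.4900 * 16.8830 = 26.7153 kJ
Q2 (latent) = 1.0620 * 334.0620 = 354.7738 kJ
Q3 (sensible, liquid) = 1.0620 * 3.0080 * 19.8830 = 63.5162 kJ
Q_total = 445.0053 kJ

445.0053 kJ


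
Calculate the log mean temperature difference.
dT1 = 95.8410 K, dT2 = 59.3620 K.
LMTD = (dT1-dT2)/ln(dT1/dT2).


dT1/dT2 = 1.6145
ln(dT1/dT2) = 0.4790
LMTD = 36.4790 / 0.4790 = 76.1508 K

76.1508 K


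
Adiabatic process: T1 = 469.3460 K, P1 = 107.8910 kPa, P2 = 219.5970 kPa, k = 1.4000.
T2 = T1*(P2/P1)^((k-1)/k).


(k-1)/k = 0.2857
(P2/P1)^exp = 1.2251
T2 = 469.3460 * 1.2251 = 575.0112 K

575.0112 K


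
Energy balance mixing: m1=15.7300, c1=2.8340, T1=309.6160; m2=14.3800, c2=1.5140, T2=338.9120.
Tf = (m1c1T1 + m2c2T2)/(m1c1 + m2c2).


num = 21180.8775
den = 66.3501
Tf = 319.2288 K

319.2288 K


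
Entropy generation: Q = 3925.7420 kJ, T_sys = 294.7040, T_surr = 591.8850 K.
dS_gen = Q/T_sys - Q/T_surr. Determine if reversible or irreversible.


dS_sys = 3925.7420/294.7040 = 13.3210 kJ/K
dS_surr = -3925.7420/591.8850 = -6.6326 kJ/K
dS_gen = 13.3210 - 6.6326 = 6.6884 kJ/K (irreversible)

dS_gen = 6.6884 kJ/K, irreversible


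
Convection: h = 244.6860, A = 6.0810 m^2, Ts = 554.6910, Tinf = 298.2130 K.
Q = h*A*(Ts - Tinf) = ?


dT = 256.4780 K
Q = 244.6860 * 6.0810 * 256.4780 = 381622.7381 W

381622.7381 W


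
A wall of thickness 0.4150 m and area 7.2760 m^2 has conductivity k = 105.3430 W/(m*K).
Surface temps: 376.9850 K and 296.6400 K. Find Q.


dT = 80.3450 K
Q = 105.3430 * 7.2760 * 80.3450 / 0.4150 = 148391.5363 W

148391.5363 W


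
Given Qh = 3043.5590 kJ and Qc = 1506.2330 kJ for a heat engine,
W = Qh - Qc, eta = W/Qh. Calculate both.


W = 3043.5590 - 1506.2330 = 1537.3260 kJ
eta = 1537.3260 / 3043.5590 = 0.5051 = 50.5108%

W = 1537.3260 kJ, eta = 50.5108%


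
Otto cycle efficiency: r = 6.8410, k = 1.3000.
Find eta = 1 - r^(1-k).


r^(k-1) = 1.7805
eta = 1 - 1/1.7805 = 0.4384 = 43.8352%

43.8352%


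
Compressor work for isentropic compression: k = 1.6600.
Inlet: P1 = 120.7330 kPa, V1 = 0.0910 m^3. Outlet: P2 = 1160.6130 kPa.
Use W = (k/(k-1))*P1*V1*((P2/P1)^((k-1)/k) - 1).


(k-1)/k = 0.3976
(P2/P1)^exp = 2.4591
W = 2.5152 * 120.7330 * 0.0910 * (2.4591 - 1) = 40.3196 kJ

40.3196 kJ


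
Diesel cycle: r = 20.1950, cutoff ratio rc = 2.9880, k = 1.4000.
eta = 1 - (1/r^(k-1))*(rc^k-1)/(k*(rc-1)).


r^(k-1) = 3.3273
rc^k = 4.6295
eta = 0.6081 = 60.8075%

60.8075%


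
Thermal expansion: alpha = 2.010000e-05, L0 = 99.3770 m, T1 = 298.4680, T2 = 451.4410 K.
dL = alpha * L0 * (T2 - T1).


dT = 152.9730 K
dL = 2.010000e-05 * 99.3770 * 152.9730 = 0.305560 m
L_final = 99.682560 m

dL = 0.305560 m


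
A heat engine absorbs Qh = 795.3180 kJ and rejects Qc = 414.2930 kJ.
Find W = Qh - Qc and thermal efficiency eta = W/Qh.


W = 795.3180 - 414.2930 = 381.0250 kJ
eta = 381.0250 / 795.3180 = 0.4791 = 47.9085%

W = 381.0250 kJ, eta = 47.9085%


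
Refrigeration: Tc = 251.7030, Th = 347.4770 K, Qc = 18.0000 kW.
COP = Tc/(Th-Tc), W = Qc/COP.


COP = 251.7030 / 95.7740 = 2.6281
W = 18.0000 / 2.6281 = 6.8491 kW

COP = 2.6281, W = 6.8491 kW


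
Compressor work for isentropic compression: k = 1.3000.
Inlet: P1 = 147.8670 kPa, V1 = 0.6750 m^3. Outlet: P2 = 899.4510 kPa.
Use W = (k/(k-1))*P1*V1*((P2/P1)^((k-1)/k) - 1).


(k-1)/k = 0.2308
(P2/P1)^exp = 1.5169
W = 4.3333 * 147.8670 * 0.6750 * (1.5169 - 1) = 223.5508 kJ

223.5508 kJ


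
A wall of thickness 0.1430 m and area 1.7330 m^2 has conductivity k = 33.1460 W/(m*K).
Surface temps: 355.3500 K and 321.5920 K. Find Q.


dT = 33.7580 K
Q = 33.1460 * 1.7330 * 33.7580 / 0.1430 = 13560.3332 W

13560.3332 W


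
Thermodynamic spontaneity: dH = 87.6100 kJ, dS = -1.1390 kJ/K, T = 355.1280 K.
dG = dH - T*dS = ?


T*dS = 355.1280 * -1.1390 = -404.4908 kJ
dG = 87.6100 + 404.4908 = 492.1008 kJ (non-spontaneous)

dG = 492.1008 kJ, non-spontaneous


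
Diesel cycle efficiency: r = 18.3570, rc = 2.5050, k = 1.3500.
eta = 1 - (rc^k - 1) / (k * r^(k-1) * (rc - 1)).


r^(k-1) = 2.7690
rc^k = 3.4545
eta = 0.5637 = 56.3716%

56.3716%


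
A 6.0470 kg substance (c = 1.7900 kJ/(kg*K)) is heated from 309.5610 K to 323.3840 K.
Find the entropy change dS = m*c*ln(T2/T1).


T2/T1 = 1.0447
ln(T2/T1) = 0.0437
dS = 6.0470 * 1.7900 * 0.0437 = 0.4729 kJ/K

0.4729 kJ/K


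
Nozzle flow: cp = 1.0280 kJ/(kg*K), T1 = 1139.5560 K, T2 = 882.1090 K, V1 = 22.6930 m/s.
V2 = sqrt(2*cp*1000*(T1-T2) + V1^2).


dT = 257.4470 K
2*cp*1000*dT = 529311.0320
V1^2 = 514.9722
V2 = sqrt(529826.0042) = 727.8915 m/s

727.8915 m/s


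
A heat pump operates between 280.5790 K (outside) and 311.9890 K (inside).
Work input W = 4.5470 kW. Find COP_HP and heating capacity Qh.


COP = 311.9890 / 31.4100 = 9.9328
Qh = 9.9328 * 4.5470 = 45.1644 kW

COP = 9.9328, Qh = 45.1644 kW


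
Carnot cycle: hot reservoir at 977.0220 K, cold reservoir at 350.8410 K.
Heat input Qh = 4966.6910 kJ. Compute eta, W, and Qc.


eta = 1 - 350.8410/977.0220 = 0.6409
W = 0.6409 * 4966.6910 = 3183.1909 kJ
Qc = 4966.6910 - 3183.1909 = 1783.5001 kJ

eta = 64.0908%, W = 3183.1909 kJ, Qc = 1783.5001 kJ


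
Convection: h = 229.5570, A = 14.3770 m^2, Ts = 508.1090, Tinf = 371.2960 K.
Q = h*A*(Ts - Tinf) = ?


dT = 136.8130 K
Q = 229.5570 * 14.3770 * 136.8130 = 451529.5517 W

451529.5517 W


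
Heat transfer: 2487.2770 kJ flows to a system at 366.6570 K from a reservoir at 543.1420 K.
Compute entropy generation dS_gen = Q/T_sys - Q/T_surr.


dS_sys = 2487.2770/366.6570 = 6.7837 kJ/K
dS_surr = -2487.2770/543.1420 = -4.5794 kJ/K
dS_gen = 6.7837 - 4.5794 = 2.2042 kJ/K (irreversible)

dS_gen = 2.2042 kJ/K, irreversible


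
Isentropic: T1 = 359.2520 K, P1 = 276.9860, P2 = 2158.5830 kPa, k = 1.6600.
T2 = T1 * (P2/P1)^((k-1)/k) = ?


(k-1)/k = 0.3976
(P2/P1)^exp = 2.2622
T2 = 359.2520 * 2.2622 = 812.7086 K

812.7086 K


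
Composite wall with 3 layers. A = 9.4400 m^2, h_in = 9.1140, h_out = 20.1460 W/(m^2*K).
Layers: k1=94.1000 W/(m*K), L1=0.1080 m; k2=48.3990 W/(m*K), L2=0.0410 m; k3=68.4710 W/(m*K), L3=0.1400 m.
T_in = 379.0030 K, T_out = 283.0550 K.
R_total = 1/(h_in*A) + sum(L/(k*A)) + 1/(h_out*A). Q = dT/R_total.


R_conv_in = 1/(9.1140*9.4400) = 0.0116
R_1 = 0.1080/(94.1000*9.4400) = 0.0001
R_2 = 0.0410/(48.3990*9.4400) = 8.9738e-05
R_3 = 0.1400/(68.4710*9.4400) = 0.0002
R_conv_out = 1/(20.1460*9.4400) = 0.0053
R_total = 0.0173 K/W
Q = 95.9480 / 0.0173 = 5543.1927 W

R_total = 0.0173 K/W, Q = 5543.1927 W


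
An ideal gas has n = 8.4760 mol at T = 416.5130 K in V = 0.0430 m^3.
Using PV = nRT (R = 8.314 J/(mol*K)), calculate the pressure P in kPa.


P = nRT/V = 8.4760 * 8.314 * 416.5130 / 0.0430
= 29351.4479 / 0.0430 = 682591.8107 Pa = 682.5918 kPa

682.5918 kPa


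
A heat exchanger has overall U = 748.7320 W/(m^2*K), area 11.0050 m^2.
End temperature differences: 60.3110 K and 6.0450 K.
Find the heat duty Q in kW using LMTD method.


LMTD = 23.5910 K
Q = 748.7320 * 11.0050 * 23.5910 = 194385.1024 W = 194.3851 kW

194.3851 kW


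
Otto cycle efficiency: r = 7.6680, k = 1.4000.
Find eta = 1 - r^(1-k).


r^(k-1) = 2.2588
eta = 1 - 1/2.2588 = 0.5573 = 55.7282%

55.7282%


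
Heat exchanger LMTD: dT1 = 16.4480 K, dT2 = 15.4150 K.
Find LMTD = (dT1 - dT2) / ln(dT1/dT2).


dT1/dT2 = 1.0670
ln(dT1/dT2) = 0.0649
LMTD = 1.0330 / 0.0649 = 15.9259 K

15.9259 K


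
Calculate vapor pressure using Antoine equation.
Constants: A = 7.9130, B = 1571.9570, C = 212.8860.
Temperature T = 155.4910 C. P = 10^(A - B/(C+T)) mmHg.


C+T = 368.3770
B/(C+T) = 4.2673
log10(P) = 7.9130 - 4.2673 = 3.6457
P = 10^3.6457 = 4423.3299 mmHg

4423.3299 mmHg


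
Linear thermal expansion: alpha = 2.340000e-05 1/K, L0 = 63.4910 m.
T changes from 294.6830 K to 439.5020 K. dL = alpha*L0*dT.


dT = 144.8190 K
dL = 2.340000e-05 * 63.4910 * 144.8190 = 0.215156 m
L_final = 63.706156 m

dL = 0.215156 m


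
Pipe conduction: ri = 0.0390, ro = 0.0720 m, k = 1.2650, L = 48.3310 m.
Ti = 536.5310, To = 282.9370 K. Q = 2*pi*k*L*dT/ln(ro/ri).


dT = 253.5940 K
ln(ro/ri) = 0.6131
Q = 2*pi*1.2650*48.3310*253.5940 / 0.6131 = 158891.4998 W

158891.4998 W


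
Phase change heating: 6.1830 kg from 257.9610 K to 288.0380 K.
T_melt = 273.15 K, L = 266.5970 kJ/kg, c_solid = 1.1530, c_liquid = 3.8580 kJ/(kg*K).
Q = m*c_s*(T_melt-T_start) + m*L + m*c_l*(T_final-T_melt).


Q1 (sensible, solid) = 6.1830 * 1.1530 * 15.1890 = 108.2824 kJ
Q2 (latent) = 6.1830 * 266.5970 = 1648.3693 kJ
Q3 (sensible, liquid) = 6.1830 * 3.8580 * 14.8880 = 355.1386 kJ
Q_total = 2111.7902 kJ

2111.7902 kJ


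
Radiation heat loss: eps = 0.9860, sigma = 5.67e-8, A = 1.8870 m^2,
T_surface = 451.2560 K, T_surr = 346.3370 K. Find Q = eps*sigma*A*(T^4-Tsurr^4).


T^4 = 4.1466e+10
Tsurr^4 = 1.4388e+10
Q = 0.9860 * 5.67e-8 * 1.8870 * 2.7078e+10 = 2856.6087 W

2856.6087 W


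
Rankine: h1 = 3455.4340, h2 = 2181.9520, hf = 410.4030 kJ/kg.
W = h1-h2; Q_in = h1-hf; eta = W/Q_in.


W = 1273.4820 kJ/kg
Q_in = 3045.0310 kJ/kg
eta = 0.4182 = 41.8216%

eta = 41.8216%


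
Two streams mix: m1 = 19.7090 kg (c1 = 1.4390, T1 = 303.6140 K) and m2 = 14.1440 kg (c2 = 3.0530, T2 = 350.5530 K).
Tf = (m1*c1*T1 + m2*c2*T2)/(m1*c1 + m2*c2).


num = 23748.3235
den = 71.5429
Tf = 331.9453 K

331.9453 K


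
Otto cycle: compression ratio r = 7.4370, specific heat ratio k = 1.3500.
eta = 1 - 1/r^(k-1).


r^(k-1) = 2.0183
eta = 1 - 1/2.0183 = 0.5045 = 50.4538%

50.4538%


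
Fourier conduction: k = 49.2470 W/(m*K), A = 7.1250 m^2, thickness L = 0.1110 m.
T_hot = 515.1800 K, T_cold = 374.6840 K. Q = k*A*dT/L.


dT = 140.4960 K
Q = 49.2470 * 7.1250 * 140.4960 / 0.1110 = 444125.4180 W

444125.4180 W


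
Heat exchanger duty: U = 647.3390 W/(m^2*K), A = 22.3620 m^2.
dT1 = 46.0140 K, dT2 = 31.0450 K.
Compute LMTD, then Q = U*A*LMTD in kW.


LMTD = 38.0399 K
Q = 647.3390 * 22.3620 * 38.0399 = 550657.6942 W = 550.6577 kW

550.6577 kW


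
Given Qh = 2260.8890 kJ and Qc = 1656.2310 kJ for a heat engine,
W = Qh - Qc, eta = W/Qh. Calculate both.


W = 2260.8890 - 1656.2310 = 604.6580 kJ
eta = 604.6580 / 2260.8890 = 0.2674 = 26.7443%

W = 604.6580 kJ, eta = 26.7443%


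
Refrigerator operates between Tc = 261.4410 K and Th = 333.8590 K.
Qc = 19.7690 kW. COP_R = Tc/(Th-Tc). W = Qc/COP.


COP = 261.4410 / 72.4180 = 3.6102
W = 19.7690 / 3.6102 = 5.4759 kW

COP = 3.6102, W = 5.4759 kW


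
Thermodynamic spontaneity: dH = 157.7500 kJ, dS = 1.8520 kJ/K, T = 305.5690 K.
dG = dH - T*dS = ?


T*dS = 305.5690 * 1.8520 = 565.9138 kJ
dG = 157.7500 - 565.9138 = -408.1638 kJ (spontaneous)

dG = -408.1638 kJ, spontaneous


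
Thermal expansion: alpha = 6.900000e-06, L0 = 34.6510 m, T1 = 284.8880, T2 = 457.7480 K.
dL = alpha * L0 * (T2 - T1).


dT = 172.8600 K
dL = 6.900000e-06 * 34.6510 * 172.8600 = 0.041329 m
L_final = 34.692329 m

dL = 0.041329 m


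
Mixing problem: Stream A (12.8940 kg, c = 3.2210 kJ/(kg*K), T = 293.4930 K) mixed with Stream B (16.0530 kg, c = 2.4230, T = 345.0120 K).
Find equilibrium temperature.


num = 25608.9576
den = 80.4280
Tf = 318.4085 K

318.4085 K


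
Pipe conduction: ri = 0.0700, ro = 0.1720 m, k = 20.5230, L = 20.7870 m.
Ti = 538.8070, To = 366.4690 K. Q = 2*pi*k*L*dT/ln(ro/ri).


dT = 172.3380 K
ln(ro/ri) = 0.8990
Q = 2*pi*20.5230*20.7870*172.3380 / 0.8990 = 513847.5097 W

513847.5097 W


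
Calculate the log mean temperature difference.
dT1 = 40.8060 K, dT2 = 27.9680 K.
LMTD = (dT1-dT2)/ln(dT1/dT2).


dT1/dT2 = 1.4590
ln(dT1/dT2) = 0.3778
LMTD = 12.8380 / 0.3778 = 33.9838 K

33.9838 K


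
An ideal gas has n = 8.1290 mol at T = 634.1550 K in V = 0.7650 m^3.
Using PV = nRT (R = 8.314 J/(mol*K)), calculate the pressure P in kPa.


P = nRT/V = 8.1290 * 8.314 * 634.1550 / 0.7650
= 42859.0524 / 0.7650 = 56024.9051 Pa = 56.0249 kPa

56.0249 kPa


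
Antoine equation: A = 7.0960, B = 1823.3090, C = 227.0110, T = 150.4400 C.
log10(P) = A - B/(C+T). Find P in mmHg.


C+T = 377.4510
B/(C+T) = 4.8306
log10(P) = 7.0960 - 4.8306 = 2.2654
P = 10^2.2654 = 184.2533 mmHg

184.2533 mmHg


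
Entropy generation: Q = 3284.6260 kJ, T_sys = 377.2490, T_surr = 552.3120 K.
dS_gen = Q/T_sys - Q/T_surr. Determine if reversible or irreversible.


dS_sys = 3284.6260/377.2490 = 8.7068 kJ/K
dS_surr = -3284.6260/552.3120 = -5.9470 kJ/K
dS_gen = 8.7068 - 5.9470 = 2.7597 kJ/K (irreversible)

dS_gen = 2.7597 kJ/K, irreversible


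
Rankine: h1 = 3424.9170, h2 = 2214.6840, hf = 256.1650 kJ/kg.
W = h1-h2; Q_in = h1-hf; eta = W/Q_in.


W = 1210.2330 kJ/kg
Q_in = 3168.7520 kJ/kg
eta = 0.3819 = 38.1927%

eta = 38.1927%


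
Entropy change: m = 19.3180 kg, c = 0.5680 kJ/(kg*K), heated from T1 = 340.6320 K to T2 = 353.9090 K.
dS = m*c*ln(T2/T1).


T2/T1 = 1.0390
ln(T2/T1) = 0.0382
dS = 19.3180 * 0.5680 * 0.0382 = 0.4196 kJ/K

0.4196 kJ/K


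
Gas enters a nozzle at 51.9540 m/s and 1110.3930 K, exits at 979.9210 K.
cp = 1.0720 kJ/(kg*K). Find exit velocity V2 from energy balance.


dT = 130.4720 K
2*cp*1000*dT = 279731.9680
V1^2 = 2699.2181
V2 = sqrt(282431.1861) = 531.4426 m/s

531.4426 m/s


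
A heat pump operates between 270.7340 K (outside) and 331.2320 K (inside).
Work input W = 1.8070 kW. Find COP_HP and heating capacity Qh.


COP = 331.2320 / 60.4980 = 5.4751
Qh = 5.4751 * 1.8070 = 9.8935 kW

COP = 5.4751, Qh = 9.8935 kW


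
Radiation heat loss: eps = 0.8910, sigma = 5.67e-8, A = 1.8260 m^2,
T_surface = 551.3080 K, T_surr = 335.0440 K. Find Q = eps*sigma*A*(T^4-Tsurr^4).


T^4 = 9.2380e+10
Tsurr^4 = 1.2601e+10
Q = 0.8910 * 5.67e-8 * 1.8260 * 7.9779e+10 = 7359.5091 W

7359.5091 W


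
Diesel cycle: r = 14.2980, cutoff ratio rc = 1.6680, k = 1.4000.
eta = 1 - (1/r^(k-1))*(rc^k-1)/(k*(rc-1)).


r^(k-1) = 2.8981
rc^k = 2.0468
eta = 0.6138 = 61.3769%

61.3769%


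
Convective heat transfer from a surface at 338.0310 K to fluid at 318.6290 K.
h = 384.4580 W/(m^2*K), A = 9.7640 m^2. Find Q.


dT = 19.4020 K
Q = 384.4580 * 9.7640 * 19.4020 = 72832.1572 W

72832.1572 W


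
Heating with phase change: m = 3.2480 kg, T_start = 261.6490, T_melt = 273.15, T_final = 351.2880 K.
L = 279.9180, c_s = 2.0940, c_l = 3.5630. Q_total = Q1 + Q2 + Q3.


Q1 (sensible, solid) = 3.2480 * 2.0940 * 11.5010 = 78.2219 kJ
Q2 (latent) = 3.2480 * 279.9180 = 909.1737 kJ
Q3 (sensible, liquid) = 3.2480 * 3.5630 * 78.1380 = 904.2617 kJ
Q_total = 1891.6572 kJ

1891.6572 kJ


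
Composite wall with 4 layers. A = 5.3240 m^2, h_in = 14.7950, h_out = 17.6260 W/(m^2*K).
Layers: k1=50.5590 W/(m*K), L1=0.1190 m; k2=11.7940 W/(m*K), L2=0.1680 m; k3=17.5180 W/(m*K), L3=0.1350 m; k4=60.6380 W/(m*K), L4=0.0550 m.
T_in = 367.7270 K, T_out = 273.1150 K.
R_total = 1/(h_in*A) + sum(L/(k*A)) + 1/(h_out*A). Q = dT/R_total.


R_conv_in = 1/(14.7950*5.3240) = 0.0127
R_1 = 0.1190/(50.5590*5.3240) = 0.0004
R_2 = 0.1680/(11.7940*5.3240) = 0.0027
R_3 = 0.1350/(17.5180*5.3240) = 0.0014
R_4 = 0.0550/(60.6380*5.3240) = 0.0002
R_conv_out = 1/(17.6260*5.3240) = 0.0107
R_total = 0.0281 K/W
Q = 94.6120 / 0.0281 = 3368.5069 W

R_total = 0.0281 K/W, Q = 3368.5069 W


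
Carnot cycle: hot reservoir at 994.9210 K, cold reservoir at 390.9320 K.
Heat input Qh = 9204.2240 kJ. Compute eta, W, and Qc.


eta = 1 - 390.9320/994.9210 = 0.6071
W = 0.6071 * 9204.2240 = 5587.6296 kJ
Qc = 9204.2240 - 5587.6296 = 3616.5944 kJ

eta = 60.7072%, W = 5587.6296 kJ, Qc = 3616.5944 kJ


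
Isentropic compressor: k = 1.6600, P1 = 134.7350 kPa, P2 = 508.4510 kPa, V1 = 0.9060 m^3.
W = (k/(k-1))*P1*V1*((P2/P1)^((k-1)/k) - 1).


(k-1)/k = 0.3976
(P2/P1)^exp = 1.6956
W = 2.5152 * 134.7350 * 0.9060 * (1.6956 - 1) = 213.5592 kJ

213.5592 kJ


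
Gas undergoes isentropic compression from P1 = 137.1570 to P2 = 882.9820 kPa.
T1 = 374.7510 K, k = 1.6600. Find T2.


(k-1)/k = 0.3976
(P2/P1)^exp = 2.0967
T2 = 374.7510 * 2.0967 = 785.7558 K

785.7558 K


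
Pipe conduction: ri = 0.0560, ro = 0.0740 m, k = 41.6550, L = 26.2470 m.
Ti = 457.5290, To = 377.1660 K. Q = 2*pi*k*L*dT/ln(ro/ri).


dT = 80.3630 K
ln(ro/ri) = 0.2787
Q = 2*pi*41.6550*26.2470*80.3630 / 0.2787 = 1980728.5713 W

1980728.5713 W


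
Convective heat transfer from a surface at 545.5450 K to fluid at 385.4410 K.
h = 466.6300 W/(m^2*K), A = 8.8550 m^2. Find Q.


dT = 160.1040 K
Q = 466.6300 * 8.8550 * 160.1040 = 661551.1129 W

661551.1129 W


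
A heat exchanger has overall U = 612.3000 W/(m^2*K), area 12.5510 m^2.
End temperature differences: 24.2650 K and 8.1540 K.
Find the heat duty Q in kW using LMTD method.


LMTD = 14.7736 K
Q = 612.3000 * 12.5510 * 14.7736 = 113534.7771 W = 113.5348 kW

113.5348 kW


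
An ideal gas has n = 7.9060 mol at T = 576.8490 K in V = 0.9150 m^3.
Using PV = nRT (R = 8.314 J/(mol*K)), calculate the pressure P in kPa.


P = nRT/V = 7.9060 * 8.314 * 576.8490 / 0.9150
= 37916.5640 / 0.9150 = 41438.8677 Pa = 41.4389 kPa

41.4389 kPa


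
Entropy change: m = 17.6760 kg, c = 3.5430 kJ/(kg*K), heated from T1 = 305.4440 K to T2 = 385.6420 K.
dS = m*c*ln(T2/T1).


T2/T1 = 1.2626
ln(T2/T1) = 0.2331
dS = 17.6760 * 3.5430 * 0.2331 = 14.6008 kJ/K

14.6008 kJ/K


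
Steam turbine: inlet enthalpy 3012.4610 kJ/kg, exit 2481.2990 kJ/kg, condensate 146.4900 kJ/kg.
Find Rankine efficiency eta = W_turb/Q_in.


W = 531.1620 kJ/kg
Q_in = 2865.9710 kJ/kg
eta = 0.1853 = 18.5334%

eta = 18.5334%


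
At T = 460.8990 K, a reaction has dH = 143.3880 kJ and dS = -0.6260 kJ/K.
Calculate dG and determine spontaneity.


T*dS = 460.8990 * -0.6260 = -288.5228 kJ
dG = 143.3880 + 288.5228 = 431.9108 kJ (non-spontaneous)

dG = 431.9108 kJ, non-spontaneous


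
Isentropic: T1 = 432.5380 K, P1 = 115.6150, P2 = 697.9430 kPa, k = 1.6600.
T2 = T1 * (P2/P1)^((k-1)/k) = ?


(k-1)/k = 0.3976
(P2/P1)^exp = 2.0438
T2 = 432.5380 * 2.0438 = 884.0262 K

884.0262 K


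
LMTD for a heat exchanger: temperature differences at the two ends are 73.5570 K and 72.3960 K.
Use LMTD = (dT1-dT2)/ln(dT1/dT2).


dT1/dT2 = 1.0160
ln(dT1/dT2) = 0.0159
LMTD = 1.1610 / 0.0159 = 72.9750 K

72.9750 K


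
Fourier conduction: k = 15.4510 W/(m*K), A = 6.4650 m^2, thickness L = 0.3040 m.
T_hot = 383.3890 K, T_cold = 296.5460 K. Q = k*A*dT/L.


dT = 86.8430 K
Q = 15.4510 * 6.4650 * 86.8430 / 0.3040 = 28535.5571 W

28535.5571 W


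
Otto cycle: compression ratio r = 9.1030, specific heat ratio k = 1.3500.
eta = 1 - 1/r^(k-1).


r^(k-1) = 2.1663
eta = 1 - 1/2.1663 = 0.5384 = 53.8379%

53.8379%


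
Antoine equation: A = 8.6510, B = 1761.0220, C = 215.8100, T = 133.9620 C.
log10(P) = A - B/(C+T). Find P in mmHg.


C+T = 349.7720
B/(C+T) = 5.0348
log10(P) = 8.6510 - 5.0348 = 3.6162
P = 10^3.6162 = 4132.6514 mmHg

4132.6514 mmHg


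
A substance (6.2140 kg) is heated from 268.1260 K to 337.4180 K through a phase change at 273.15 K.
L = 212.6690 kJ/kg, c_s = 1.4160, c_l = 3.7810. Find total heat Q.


Q1 (sensible, solid) = 6.2140 * 1.4160 * 5.0240 = 44.2063 kJ
Q2 (latent) = 6.2140 * 212.6690 = 1321.5252 kJ
Q3 (sensible, liquid) = 6.2140 * 3.7810 * 64.2680 = 1509.9853 kJ
Q_total = 2875.7167 kJ

2875.7167 kJ


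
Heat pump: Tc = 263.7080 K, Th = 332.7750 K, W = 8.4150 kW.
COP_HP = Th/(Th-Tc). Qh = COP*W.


COP = 332.7750 / 69.0670 = 4.8181
Qh = 4.8181 * 8.4150 = 40.5447 kW

COP = 4.8181, Qh = 40.5447 kW


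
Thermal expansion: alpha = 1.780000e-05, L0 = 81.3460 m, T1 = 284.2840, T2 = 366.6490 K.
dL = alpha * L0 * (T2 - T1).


dT = 82.3650 K
dL = 1.780000e-05 * 81.3460 * 82.3650 = 0.119261 m
L_final = 81.465261 m

dL = 0.119261 m


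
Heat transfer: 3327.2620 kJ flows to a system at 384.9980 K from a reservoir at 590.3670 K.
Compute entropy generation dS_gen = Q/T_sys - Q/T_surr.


dS_sys = 3327.2620/384.9980 = 8.6423 kJ/K
dS_surr = -3327.2620/590.3670 = -5.6359 kJ/K
dS_gen = 8.6423 - 5.6359 = 3.0064 kJ/K (irreversible)

dS_gen = 3.0064 kJ/K, irreversible


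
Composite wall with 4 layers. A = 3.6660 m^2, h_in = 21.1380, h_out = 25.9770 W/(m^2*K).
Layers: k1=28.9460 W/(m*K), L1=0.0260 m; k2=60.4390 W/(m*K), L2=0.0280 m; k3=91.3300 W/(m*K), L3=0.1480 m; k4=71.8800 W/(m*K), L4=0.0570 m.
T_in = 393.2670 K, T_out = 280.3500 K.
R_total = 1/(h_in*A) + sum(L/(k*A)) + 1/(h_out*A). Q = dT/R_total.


R_conv_in = 1/(21.1380*3.6660) = 0.0129
R_1 = 0.0260/(28.9460*3.6660) = 0.0002
R_2 = 0.0280/(60.4390*3.6660) = 0.0001
R_3 = 0.1480/(91.3300*3.6660) = 0.0004
R_4 = 0.0570/(71.8800*3.6660) = 0.0002
R_conv_out = 1/(25.9770*3.6660) = 0.0105
R_total = 0.0244 K/W
Q = 112.9170 / 0.0244 = 4621.1155 W

R_total = 0.0244 K/W, Q = 4621.1155 W


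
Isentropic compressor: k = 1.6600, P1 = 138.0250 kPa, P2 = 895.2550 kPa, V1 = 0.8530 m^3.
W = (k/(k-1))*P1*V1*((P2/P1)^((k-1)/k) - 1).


(k-1)/k = 0.3976
(P2/P1)^exp = 2.1030
W = 2.5152 * 138.0250 * 0.8530 * (2.1030 - 1) = 326.6224 kJ

326.6224 kJ


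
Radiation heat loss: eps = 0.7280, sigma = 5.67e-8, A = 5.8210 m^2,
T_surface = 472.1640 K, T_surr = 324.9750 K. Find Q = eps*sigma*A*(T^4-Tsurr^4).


T^4 = 4.9702e+10
Tsurr^4 = 1.1153e+10
Q = 0.7280 * 5.67e-8 * 5.8210 * 3.8549e+10 = 9262.3191 W

9262.3191 W


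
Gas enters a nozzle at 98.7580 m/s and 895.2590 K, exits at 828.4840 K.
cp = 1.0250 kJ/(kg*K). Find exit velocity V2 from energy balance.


dT = 66.7750 K
2*cp*1000*dT = 136888.7500
V1^2 = 9753.1426
V2 = sqrt(146641.8926) = 382.9385 m/s

382.9385 m/s


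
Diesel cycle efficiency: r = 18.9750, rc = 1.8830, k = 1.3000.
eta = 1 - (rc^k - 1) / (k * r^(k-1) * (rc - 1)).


r^(k-1) = 2.4180
rc^k = 2.2767
eta = 0.5400 = 54.0030%

54.0030%


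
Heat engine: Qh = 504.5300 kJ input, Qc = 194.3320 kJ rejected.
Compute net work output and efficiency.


W = 504.5300 - 194.3320 = 310.1980 kJ
eta = 310.1980 / 504.5300 = 0.6148 = 61.4826%

W = 310.1980 kJ, eta = 61.4826%


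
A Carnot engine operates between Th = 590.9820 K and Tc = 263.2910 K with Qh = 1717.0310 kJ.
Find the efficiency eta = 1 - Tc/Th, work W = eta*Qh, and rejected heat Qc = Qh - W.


eta = 1 - 263.2910/590.9820 = 0.5545
W = 0.5545 * 1717.0310 = 952.0689 kJ
Qc = 1717.0310 - 952.0689 = 764.9621 kJ

eta = 55.4486%, W = 952.0689 kJ, Qc = 764.9621 kJ


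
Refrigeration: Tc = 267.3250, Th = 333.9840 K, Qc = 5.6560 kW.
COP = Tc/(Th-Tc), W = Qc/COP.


COP = 267.3250 / 66.6590 = 4.0103
W = 5.6560 / 4.0103 = 1.4104 kW

COP = 4.0103, W = 1.4104 kW


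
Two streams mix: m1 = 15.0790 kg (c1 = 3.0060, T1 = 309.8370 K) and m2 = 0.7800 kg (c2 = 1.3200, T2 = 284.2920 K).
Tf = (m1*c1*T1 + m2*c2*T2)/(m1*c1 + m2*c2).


num = 14336.8356
den = 46.3571
Tf = 309.2696 K

309.2696 K


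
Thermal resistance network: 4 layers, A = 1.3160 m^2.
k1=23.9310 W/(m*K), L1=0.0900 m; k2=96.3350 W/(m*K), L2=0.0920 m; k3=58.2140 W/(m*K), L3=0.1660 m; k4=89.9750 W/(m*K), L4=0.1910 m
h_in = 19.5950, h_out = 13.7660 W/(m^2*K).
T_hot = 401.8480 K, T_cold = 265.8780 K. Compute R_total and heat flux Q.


R_conv_in = 1/(19.5950*1.3160) = 0.0388
R_1 = 0.0900/(23.9310*1.3160) = 0.0029
R_2 = 0.0920/(96.3350*1.3160) = 0.0007
R_3 = 0.1660/(58.2140*1.3160) = 0.0022
R_4 = 0.1910/(89.9750*1.3160) = 0.0016
R_conv_out = 1/(13.7660*1.3160) = 0.0552
R_total = 0.1013 K/W
Q = 135.9700 / 0.1013 = 1341.6917 W

R_total = 0.1013 K/W, Q = 1341.6917 W


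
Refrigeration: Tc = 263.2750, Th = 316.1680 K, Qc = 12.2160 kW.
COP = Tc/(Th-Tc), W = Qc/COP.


COP = 263.2750 / 52.8930 = 4.9775
W = 12.2160 / 4.9775 = 2.4542 kW

COP = 4.9775, W = 2.4542 kW


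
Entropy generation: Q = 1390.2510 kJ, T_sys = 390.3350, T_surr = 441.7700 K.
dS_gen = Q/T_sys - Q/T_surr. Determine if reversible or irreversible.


dS_sys = 1390.2510/390.3350 = 3.5617 kJ/K
dS_surr = -1390.2510/441.7700 = -3.1470 kJ/K
dS_gen = 3.5617 - 3.1470 = 0.4147 kJ/K (irreversible)

dS_gen = 0.4147 kJ/K, irreversible


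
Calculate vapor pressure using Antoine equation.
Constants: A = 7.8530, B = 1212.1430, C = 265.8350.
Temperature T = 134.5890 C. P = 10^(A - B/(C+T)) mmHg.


C+T = 400.4240
B/(C+T) = 3.0271
log10(P) = 7.8530 - 3.0271 = 4.8259
P = 10^4.8259 = 66965.5249 mmHg

66965.5249 mmHg


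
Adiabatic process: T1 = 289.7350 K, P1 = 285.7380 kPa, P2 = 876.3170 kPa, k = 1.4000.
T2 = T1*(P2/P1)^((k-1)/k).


(k-1)/k = 0.2857
(P2/P1)^exp = 1.3774
T2 = 289.7350 * 1.3774 = 399.0765 K

399.0765 K


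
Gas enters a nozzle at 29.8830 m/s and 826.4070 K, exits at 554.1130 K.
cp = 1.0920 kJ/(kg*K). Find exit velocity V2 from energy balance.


dT = 272.2940 K
2*cp*1000*dT = 594690.0960
V1^2 = 892.9937
V2 = sqrt(595583.0897) = 771.7403 m/s

771.7403 m/s


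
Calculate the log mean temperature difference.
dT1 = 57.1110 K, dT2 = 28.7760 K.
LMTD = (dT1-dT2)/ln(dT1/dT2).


dT1/dT2 = 1.9847
ln(dT1/dT2) = 0.6855
LMTD = 28.3350 / 0.6855 = 41.3375 K

41.3375 K


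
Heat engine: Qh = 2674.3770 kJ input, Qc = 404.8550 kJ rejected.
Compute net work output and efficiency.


W = 2674.3770 - 404.8550 = 2269.5220 kJ
eta = 2269.5220 / 2674.3770 = 0.8486 = 84.8617%

W = 2269.5220 kJ, eta = 84.8617%


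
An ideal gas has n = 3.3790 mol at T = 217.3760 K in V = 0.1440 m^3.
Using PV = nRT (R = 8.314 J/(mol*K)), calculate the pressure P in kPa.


P = nRT/V = 3.3790 * 8.314 * 217.3760 / 0.1440
= 6106.7453 / 0.1440 = 42407.9533 Pa = 42.4080 kPa

42.4080 kPa


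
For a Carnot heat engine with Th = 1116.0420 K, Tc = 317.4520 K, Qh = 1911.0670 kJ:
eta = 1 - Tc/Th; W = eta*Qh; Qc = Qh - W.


eta = 1 - 317.4520/1116.0420 = 0.7156
W = 0.7156 * 1911.0670 = 1367.4745 kJ
Qc = 1911.0670 - 1367.4745 = 543.5925 kJ

eta = 71.5556%, W = 1367.4745 kJ, Qc = 543.5925 kJ


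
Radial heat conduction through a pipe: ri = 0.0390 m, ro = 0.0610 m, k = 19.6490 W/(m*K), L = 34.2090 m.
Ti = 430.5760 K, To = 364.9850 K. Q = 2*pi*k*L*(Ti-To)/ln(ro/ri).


dT = 65.5910 K
ln(ro/ri) = 0.4473
Q = 2*pi*19.6490*34.2090*65.5910 / 0.4473 = 619290.1770 W

619290.1770 W


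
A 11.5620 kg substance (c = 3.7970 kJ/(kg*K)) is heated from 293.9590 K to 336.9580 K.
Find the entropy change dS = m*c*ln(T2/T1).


T2/T1 = 1.1463
ln(T2/T1) = 0.1365
dS = 11.5620 * 3.7970 * 0.1365 = 5.9933 kJ/K

5.9933 kJ/K


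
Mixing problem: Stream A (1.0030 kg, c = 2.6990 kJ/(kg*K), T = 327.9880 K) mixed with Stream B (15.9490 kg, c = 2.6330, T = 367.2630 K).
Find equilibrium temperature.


num = 16310.6338
den = 44.7008
Tf = 364.8845 K

364.8845 K


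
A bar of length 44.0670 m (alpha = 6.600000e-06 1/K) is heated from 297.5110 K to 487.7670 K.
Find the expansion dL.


dT = 190.2560 K
dL = 6.600000e-06 * 44.0670 * 190.2560 = 0.055334 m
L_final = 44.122334 m

dL = 0.055334 m


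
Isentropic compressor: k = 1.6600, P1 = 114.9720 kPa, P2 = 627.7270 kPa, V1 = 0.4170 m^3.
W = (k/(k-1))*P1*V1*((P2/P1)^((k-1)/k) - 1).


(k-1)/k = 0.3976
(P2/P1)^exp = 1.9638
W = 2.5152 * 114.9720 * 0.4170 * (1.9638 - 1) = 116.2184 kJ

116.2184 kJ


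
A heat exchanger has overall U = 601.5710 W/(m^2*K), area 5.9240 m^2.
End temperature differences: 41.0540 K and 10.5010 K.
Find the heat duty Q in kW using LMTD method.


LMTD = 22.4091 K
Q = 601.5710 * 5.9240 * 22.4091 = 79859.5480 W = 79.8595 kW

79.8595 kW


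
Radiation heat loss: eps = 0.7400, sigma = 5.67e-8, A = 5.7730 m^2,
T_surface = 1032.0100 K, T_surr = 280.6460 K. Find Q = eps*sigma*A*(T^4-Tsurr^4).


T^4 = 1.1343e+12
Tsurr^4 = 6.2035e+09
Q = 0.7400 * 5.67e-8 * 5.7730 * 1.1281e+12 = 273256.3908 W

273256.3908 W


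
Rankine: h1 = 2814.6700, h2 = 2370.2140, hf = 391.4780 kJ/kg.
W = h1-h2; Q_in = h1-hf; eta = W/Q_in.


W = 444.4560 kJ/kg
Q_in = 2423.1920 kJ/kg
eta = 0.1834 = 18.3418%

eta = 18.3418%


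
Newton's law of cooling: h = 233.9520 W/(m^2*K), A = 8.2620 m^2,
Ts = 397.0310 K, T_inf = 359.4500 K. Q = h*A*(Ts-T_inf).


dT = 37.5810 K
Q = 233.9520 * 8.2620 * 37.5810 = 72640.7442 W

72640.7442 W


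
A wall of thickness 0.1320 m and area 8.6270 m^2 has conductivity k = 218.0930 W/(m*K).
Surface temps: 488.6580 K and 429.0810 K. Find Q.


dT = 59.5770 K
Q = 218.0930 * 8.6270 * 59.5770 / 0.1320 = 849192.6447 W

849192.6447 W


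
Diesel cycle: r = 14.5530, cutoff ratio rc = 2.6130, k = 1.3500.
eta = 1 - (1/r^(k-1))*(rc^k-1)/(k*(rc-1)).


r^(k-1) = 2.5529
rc^k = 3.6571
eta = 0.5220 = 52.2022%

52.2022%


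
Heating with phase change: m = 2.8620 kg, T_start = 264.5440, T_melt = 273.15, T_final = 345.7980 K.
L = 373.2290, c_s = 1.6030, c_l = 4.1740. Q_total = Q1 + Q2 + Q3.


Q1 (sensible, solid) = 2.8620 * 1.6030 * 8.6060 = 39.4825 kJ
Q2 (latent) = 2.8620 * 373.2290 = 1068.1814 kJ
Q3 (sensible, liquid) = 2.8620 * 4.1740 * 72.6480 = 867.8521 kJ
Q_total = 1975.5160 kJ

1975.5160 kJ


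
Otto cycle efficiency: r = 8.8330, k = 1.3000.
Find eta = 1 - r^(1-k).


r^(k-1) = 1.9224
eta = 1 - 1/1.9224 = 0.4798 = 47.9803%

47.9803%


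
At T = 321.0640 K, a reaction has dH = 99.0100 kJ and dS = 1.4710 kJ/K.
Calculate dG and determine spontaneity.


T*dS = 321.0640 * 1.4710 = 472.2851 kJ
dG = 99.0100 - 472.2851 = -373.2751 kJ (spontaneous)

dG = -373.2751 kJ, spontaneous


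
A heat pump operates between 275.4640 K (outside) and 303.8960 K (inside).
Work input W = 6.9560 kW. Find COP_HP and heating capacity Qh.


COP = 303.8960 / 28.4320 = 10.6885
Qh = 10.6885 * 6.9560 = 74.3493 kW

COP = 10.6885, Qh = 74.3493 kW


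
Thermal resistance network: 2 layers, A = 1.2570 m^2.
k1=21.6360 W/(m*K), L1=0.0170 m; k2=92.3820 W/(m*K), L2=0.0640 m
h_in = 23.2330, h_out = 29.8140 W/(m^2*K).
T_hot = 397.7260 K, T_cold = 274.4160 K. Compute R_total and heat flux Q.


R_conv_in = 1/(23.2330*1.2570) = 0.0342
R_1 = 0.0170/(21.6360*1.2570) = 0.0006
R_2 = 0.0640/(92.3820*1.2570) = 0.0006
R_conv_out = 1/(29.8140*1.2570) = 0.0267
R_total = 0.0621 K/W
Q = 123.3100 / 0.0621 = 1985.6093 W

R_total = 0.0621 K/W, Q = 1985.6093 W


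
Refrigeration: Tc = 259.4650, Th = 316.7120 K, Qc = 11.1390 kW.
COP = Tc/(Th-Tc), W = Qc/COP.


COP = 259.4650 / 57.2470 = 4.5324
W = 11.1390 / 4.5324 = 2.4577 kW

COP = 4.5324, W = 2.4577 kW


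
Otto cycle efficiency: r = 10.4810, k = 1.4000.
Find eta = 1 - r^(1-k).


r^(k-1) = 2.5595
eta = 1 - 1/2.5595 = 0.6093 = 60.9304%

60.9304%


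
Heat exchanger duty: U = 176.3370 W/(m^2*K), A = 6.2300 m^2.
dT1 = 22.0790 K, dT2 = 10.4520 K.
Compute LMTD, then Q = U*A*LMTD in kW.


LMTD = 15.5476 K
Q = 176.3370 * 6.2300 * 15.5476 = 17080.2492 W = 17.0802 kW

17.0802 kW


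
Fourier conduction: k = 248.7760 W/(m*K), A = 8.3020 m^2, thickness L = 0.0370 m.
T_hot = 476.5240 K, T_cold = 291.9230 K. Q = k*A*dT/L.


dT = 184.6010 K
Q = 248.7760 * 8.3020 * 184.6010 / 0.0370 = 1.0304e+07 W

1.0304e+07 W


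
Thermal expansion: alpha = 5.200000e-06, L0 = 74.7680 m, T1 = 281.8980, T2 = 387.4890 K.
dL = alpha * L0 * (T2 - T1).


dT = 105.5910 K
dL = 5.200000e-06 * 74.7680 * 105.5910 = 0.041053 m
L_final = 74.809053 m

dL = 0.041053 m


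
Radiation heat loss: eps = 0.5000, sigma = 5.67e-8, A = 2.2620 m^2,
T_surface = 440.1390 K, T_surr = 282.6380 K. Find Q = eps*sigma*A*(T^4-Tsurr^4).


T^4 = 3.7528e+10
Tsurr^4 = 6.3815e+09
Q = 0.5000 * 5.67e-8 * 2.2620 * 3.1147e+10 = 1997.3761 W

1997.3761 W


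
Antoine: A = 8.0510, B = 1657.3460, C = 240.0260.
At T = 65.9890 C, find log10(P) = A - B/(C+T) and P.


C+T = 306.0150
B/(C+T) = 5.4159
log10(P) = 8.0510 - 5.4159 = 2.6351
P = 10^2.6351 = 431.6205 mmHg

431.6205 mmHg


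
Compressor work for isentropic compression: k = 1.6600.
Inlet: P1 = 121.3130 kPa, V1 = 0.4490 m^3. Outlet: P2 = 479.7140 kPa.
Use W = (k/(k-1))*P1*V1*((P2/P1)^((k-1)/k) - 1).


(k-1)/k = 0.3976
(P2/P1)^exp = 1.7274
W = 2.5152 * 121.3130 * 0.4490 * (1.7274 - 1) = 99.6523 kJ

99.6523 kJ


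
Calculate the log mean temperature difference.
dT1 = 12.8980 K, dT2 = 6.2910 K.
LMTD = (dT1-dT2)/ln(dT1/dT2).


dT1/dT2 = 2.0502
ln(dT1/dT2) = 0.7180
LMTD = 6.6070 / 0.7180 = 9.2026 K

9.2026 K


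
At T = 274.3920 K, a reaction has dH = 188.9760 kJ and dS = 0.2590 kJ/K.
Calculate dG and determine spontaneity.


T*dS = 274.3920 * 0.2590 = 71.0675 kJ
dG = 188.9760 - 71.0675 = 117.9085 kJ (non-spontaneous)

dG = 117.9085 kJ, non-spontaneous


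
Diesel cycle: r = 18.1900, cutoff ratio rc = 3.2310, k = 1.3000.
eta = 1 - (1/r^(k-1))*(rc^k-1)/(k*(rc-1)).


r^(k-1) = 2.3875
rc^k = 4.5934
eta = 0.4811 = 48.1059%

48.1059%


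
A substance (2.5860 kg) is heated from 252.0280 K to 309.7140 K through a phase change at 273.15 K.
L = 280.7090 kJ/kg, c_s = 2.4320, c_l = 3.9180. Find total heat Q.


Q1 (sensible, solid) = 2.5860 * 2.4320 * 21.1220 = 132.8395 kJ
Q2 (latent) = 2.5860 * 280.7090 = 725.9135 kJ
Q3 (sensible, liquid) = 2.5860 * 3.9180 * 36.5640 = 370.4645 kJ
Q_total = 1229.2175 kJ

1229.2175 kJ


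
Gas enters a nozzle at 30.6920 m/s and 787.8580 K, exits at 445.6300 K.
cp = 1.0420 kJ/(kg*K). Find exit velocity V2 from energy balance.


dT = 342.2280 K
2*cp*1000*dT = 713203.1520
V1^2 = 941.9989
V2 = sqrt(714145.1509) = 845.0711 m/s

845.0711 m/s


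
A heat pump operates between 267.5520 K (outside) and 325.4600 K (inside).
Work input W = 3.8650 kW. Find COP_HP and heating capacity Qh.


COP = 325.4600 / 57.9080 = 5.6203
Qh = 5.6203 * 3.8650 = 21.7224 kW

COP = 5.6203, Qh = 21.7224 kW


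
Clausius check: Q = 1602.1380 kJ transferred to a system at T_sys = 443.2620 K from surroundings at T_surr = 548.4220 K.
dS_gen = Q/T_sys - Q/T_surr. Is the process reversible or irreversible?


dS_sys = 1602.1380/443.2620 = 3.6144 kJ/K
dS_surr = -1602.1380/548.4220 = -2.9214 kJ/K
dS_gen = 3.6144 - 2.9214 = 0.6931 kJ/K (irreversible)

dS_gen = 0.6931 kJ/K, irreversible


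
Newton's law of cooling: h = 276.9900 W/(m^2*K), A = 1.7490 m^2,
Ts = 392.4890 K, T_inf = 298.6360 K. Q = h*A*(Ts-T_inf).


dT = 93.8530 K
Q = 276.9900 * 1.7490 * 93.8530 = 45467.6030 W

45467.6030 W


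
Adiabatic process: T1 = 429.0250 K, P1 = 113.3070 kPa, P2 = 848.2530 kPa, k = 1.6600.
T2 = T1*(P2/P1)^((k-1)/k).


(k-1)/k = 0.3976
(P2/P1)^exp = 2.2264
T2 = 429.0250 * 2.2264 = 955.1760 K

955.1760 K


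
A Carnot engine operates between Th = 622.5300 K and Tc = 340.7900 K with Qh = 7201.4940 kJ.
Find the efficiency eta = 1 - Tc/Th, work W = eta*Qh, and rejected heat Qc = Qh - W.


eta = 1 - 340.7900/622.5300 = 0.4526
W = 0.4526 * 7201.4940 = 3259.1986 kJ
Qc = 7201.4940 - 3259.1986 = 3942.2954 kJ

eta = 45.2573%, W = 3259.1986 kJ, Qc = 3942.2954 kJ


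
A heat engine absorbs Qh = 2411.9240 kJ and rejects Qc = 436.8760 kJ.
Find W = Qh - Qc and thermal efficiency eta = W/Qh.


W = 2411.9240 - 436.8760 = 1975.0480 kJ
eta = 1975.0480 / 2411.9240 = 0.8189 = 81.8868%

W = 1975.0480 kJ, eta = 81.8868%


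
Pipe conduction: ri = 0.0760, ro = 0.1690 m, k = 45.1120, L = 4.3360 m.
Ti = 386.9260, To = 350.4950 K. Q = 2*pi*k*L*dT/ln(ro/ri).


dT = 36.4310 K
ln(ro/ri) = 0.7992
Q = 2*pi*45.1120*4.3360*36.4310 / 0.7992 = 56026.7792 W

56026.7792 W


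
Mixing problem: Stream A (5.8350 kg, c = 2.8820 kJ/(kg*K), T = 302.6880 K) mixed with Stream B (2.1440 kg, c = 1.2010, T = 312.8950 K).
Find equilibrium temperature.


num = 5895.8308
den = 19.3914
Tf = 304.0434 K

304.0434 K


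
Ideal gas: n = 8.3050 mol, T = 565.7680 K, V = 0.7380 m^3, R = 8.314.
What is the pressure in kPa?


P = nRT/V = 8.3050 * 8.314 * 565.7680 / 0.7380
= 39065.0187 / 0.7380 = 52933.6297 Pa = 52.9336 kPa

52.9336 kPa


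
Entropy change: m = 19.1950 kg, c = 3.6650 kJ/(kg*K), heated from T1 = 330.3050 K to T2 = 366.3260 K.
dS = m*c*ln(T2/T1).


T2/T1 = 1.1091
ln(T2/T1) = 0.1035
dS = 19.1950 * 3.6650 * 0.1035 = 7.2817 kJ/K

7.2817 kJ/K


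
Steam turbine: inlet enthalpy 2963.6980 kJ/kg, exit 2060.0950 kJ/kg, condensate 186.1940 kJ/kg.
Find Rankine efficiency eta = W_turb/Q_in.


W = 903.6030 kJ/kg
Q_in = 2777.5040 kJ/kg
eta = 0.3253 = 32.5329%

eta = 32.5329%


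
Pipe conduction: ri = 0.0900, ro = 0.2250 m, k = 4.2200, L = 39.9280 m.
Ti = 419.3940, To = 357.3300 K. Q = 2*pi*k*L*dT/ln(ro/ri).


dT = 62.0640 K
ln(ro/ri) = 0.9163
Q = 2*pi*4.2200*39.9280*62.0640 / 0.9163 = 71709.4423 W

71709.4423 W


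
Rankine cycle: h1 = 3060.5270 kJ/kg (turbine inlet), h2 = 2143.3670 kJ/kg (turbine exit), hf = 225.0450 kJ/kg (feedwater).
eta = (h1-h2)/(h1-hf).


W = 917.1600 kJ/kg
Q_in = 2835.4820 kJ/kg
eta = 0.3235 = 32.3458%

eta = 32.3458%
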